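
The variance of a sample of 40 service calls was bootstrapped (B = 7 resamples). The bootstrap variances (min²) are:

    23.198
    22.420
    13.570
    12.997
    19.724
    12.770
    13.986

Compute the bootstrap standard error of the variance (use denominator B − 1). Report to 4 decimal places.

Bootstrap SE is the standard deviation of the 7 replicate variances.
Mean of replicates: (23.198 + 22.420 + 13.570 + 12.997 + 19.724 + 12.770 + 13.986) / 7 = 118.66500 / 7 = 16.95214
Sum of squared deviations: (+6.24586)² + (+5.46786)² + (−3.38214)² + (−3.95514)² + (+2.77186)² + (−4.18214)² + (−2.96614)² = 129.96175
Variance = 129.96175 / 6 = 21.66029
SE* = √21.66029

SE* = 4.6541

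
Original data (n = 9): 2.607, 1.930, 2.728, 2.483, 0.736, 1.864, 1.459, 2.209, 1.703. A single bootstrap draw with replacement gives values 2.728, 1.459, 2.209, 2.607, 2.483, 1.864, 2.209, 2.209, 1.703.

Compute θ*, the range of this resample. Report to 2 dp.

θ* = 1.27

Range = 2.728 − 1.459 = 1.27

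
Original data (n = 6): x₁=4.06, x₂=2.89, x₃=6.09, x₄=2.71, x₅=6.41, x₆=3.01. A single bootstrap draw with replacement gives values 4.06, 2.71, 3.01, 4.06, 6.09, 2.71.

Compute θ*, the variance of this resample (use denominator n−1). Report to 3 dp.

θ* = 1.675

Mean = 3.7733; sum of squared deviations = 8.3753
s² = 8.3753 / 5 = 1.6751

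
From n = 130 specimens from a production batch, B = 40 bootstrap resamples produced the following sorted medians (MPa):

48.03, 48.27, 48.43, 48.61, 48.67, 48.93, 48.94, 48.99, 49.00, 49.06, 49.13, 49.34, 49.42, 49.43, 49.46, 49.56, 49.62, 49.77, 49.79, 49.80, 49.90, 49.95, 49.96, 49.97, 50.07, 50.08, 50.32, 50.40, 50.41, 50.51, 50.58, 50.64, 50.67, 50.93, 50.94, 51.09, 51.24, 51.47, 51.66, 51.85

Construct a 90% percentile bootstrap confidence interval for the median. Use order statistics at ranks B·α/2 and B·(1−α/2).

(48.27, 51.47)

α = 0.10; lower rank = 40 × 0.050 = 2; upper rank = 40 × 0.950 = 38.
The 2nd smallest replicate is 48.27; the 38th is 51.47.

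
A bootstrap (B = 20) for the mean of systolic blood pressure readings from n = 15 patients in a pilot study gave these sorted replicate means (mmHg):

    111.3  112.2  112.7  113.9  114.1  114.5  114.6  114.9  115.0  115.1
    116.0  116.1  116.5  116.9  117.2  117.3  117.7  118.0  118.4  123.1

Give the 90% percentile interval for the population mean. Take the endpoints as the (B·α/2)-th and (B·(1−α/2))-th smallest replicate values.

(111.3, 118.4)

α = 0.10; lower rank = 20 × 0.050 = 1; upper rank = 20 × 0.950 = 19.
The 1st smallest replicate is 111.3; the 19th is 118.4.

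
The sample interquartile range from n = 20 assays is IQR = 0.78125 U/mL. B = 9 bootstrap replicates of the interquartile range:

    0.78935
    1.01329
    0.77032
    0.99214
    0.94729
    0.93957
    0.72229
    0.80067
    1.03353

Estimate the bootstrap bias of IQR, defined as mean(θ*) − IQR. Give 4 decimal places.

mean(θ*) = (0.78935 + 1.01329 + 0.77032 + 0.99214 + 0.94729 + 0.93957 + 0.72229 + 0.80067 + 1.03353) / 9 = 0.88983
bias = 0.88983 − 0.78125

bias = +0.1086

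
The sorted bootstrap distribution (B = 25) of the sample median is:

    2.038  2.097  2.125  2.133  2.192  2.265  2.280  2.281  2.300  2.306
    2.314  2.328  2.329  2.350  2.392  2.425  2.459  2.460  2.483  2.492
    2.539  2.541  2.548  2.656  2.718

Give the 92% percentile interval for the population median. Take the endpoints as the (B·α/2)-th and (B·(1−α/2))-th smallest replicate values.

α = 0.08; lower rank = 25 × 0.040 = 1; upper rank = 25 × 0.960 = 24.
The 1st smallest replicate is 2.038; the 24th is 2.656.

(2.038, 2.656)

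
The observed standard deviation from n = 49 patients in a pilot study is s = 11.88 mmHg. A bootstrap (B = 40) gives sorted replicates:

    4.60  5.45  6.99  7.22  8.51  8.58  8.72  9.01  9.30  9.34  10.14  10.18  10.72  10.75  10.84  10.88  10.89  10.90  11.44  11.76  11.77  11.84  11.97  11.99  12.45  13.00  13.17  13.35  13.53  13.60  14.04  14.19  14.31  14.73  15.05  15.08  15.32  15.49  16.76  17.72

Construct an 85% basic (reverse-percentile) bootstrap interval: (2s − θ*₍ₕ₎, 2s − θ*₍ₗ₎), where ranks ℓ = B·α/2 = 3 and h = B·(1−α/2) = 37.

(8.44, 16.77)

Percentile endpoints at ranks 3 and 37: θ*₍3₎ = 6.99, θ*₍37₎ = 15.32.
Basic interval reflects these around s:
  lower = 2 × 11.88 − 15.32 = 8.44
  upper = 2 × 11.88 − 6.99 = 16.77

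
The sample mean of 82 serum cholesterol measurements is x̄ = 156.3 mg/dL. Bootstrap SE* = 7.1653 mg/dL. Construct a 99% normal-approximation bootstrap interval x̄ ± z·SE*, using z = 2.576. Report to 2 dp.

Margin = 2.576 × 7.1653 = 18.458
Interval: 156.3 ± 18.458

(137.84, 174.76)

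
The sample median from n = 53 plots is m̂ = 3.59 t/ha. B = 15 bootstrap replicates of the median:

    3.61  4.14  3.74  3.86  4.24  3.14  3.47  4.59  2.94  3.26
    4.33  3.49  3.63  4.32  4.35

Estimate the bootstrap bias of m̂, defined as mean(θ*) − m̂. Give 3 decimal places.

bias = +0.217

mean(θ*) = (3.61 + 4.14 + 3.74 + 3.86 + 4.24 + 3.14 + 3.47 + 4.59 + 2.94 + 3.26 + 4.33 + 3.49 + 3.63 + 4.32 + 4.35) / 15 = 3.8073
bias = 3.8073 − 3.59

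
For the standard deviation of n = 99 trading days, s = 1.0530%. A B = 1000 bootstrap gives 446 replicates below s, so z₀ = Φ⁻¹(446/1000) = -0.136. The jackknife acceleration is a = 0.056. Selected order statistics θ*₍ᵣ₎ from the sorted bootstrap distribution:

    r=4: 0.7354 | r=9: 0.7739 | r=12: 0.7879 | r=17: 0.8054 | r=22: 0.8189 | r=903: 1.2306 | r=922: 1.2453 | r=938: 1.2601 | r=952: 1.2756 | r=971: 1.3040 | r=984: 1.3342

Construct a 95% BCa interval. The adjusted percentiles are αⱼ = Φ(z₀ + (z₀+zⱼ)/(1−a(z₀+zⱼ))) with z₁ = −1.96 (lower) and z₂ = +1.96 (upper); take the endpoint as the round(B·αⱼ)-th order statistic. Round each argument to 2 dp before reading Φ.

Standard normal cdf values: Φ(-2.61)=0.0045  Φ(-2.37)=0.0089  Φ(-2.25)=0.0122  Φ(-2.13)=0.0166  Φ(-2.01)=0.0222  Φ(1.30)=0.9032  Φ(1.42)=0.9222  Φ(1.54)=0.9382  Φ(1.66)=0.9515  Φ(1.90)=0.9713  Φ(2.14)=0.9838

(0.8189, 1.3040)

Lower: z₀ + z₁ = -0.136 + (-1.960) = -2.096; 1 − a(z₀+z₁) = 1 − (0.056)(-2.096) = 1.1174; argument = -0.136 + (-2.096)/1.1174 = -2.0118 → -2.01.
α₁ = Φ(-2.01) = 0.0222; rank = round(1000 × 0.0222) = 22; θ*₍22₎ = 0.8189.
Upper: z₀ + z₂ = 1.824; 1 − a(z₀+z₂) = 0.8979; argument = 1.8955 → 1.90; α₂ = 0.9713; rank = 971; θ*₍971₎ = 1.3040.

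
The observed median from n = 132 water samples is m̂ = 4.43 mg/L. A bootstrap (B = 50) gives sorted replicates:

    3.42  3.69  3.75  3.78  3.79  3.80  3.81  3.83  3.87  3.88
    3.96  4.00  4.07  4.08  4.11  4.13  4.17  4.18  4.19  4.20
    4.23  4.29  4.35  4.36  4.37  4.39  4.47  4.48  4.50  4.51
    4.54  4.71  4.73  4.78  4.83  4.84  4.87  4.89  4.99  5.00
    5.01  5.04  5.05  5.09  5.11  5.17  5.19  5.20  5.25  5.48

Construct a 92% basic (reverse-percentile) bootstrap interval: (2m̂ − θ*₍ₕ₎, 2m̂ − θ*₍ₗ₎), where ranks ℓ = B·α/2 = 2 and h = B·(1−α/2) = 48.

Percentile endpoints at ranks 2 and 48: θ*₍2₎ = 3.69, θ*₍48₎ = 5.20.
Basic interval reflects these around m̂:
  lower = 2 × 4.43 − 5.20 = 3.66
  upper = 2 × 4.43 − 3.69 = 5.17

(3.66, 5.17)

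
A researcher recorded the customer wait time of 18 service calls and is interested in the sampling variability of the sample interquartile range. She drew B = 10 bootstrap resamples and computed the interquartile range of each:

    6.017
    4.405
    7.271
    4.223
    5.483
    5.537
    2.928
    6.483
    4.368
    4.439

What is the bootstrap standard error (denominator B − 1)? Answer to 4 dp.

SE* = 1.2800

Bootstrap SE is the standard deviation of the 10 replicate interquartile ranges.
Mean of replicates: (6.017 + 4.405 + 7.271 + 4.223 + 5.483 + 5.537 + 2.928 + 6.483 + 4.368 + 4.439) / 10 = 51.15400 / 10 = 5.11540
Sum of squared deviations: (+0.90160)² + (−0.71040)² + (+2.15560)² + (−0.89240)² + (+0.36760)² + (+0.42160)² + (−2.18740)² + (+1.36760)² + (−0.74740)² + (−0.67640)² = 14.74459
Variance = 14.74459 / 9 = 1.63829
SE* = √1.63829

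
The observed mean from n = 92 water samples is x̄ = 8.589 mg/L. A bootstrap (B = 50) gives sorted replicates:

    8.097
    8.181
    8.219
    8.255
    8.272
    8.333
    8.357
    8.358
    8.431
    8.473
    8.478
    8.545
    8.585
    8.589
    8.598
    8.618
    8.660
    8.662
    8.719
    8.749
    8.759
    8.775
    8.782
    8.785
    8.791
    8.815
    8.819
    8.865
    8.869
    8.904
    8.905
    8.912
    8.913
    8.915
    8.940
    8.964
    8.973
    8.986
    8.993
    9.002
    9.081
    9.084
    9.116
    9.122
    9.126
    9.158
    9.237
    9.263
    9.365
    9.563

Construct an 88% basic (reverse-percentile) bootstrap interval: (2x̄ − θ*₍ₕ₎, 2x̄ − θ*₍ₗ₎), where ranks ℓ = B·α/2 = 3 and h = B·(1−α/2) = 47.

Percentile endpoints at ranks 3 and 47: θ*₍3₎ = 8.219, θ*₍47₎ = 9.237.
Basic interval reflects these around x̄:
  lower = 2 × 8.589 − 9.237 = 7.941
  upper = 2 × 8.589 − 8.219 = 8.959

(7.941, 8.959)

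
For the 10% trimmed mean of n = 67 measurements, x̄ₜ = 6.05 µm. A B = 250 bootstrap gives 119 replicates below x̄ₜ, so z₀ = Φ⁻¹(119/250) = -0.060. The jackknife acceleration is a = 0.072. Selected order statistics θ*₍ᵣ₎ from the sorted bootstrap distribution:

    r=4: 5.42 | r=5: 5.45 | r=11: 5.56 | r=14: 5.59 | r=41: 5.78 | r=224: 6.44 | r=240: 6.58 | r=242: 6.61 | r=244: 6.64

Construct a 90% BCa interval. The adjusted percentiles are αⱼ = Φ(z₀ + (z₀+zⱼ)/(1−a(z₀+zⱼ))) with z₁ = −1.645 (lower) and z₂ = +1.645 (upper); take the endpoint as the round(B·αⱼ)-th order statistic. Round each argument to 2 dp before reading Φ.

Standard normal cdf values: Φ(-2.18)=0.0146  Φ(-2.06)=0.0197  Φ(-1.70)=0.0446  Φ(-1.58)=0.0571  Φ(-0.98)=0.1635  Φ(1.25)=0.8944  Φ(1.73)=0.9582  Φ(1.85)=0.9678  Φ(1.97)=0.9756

(5.59, 6.58)

Lower: z₀ + z₁ = -0.060 + (-1.645) = -1.705; 1 − a(z₀+z₁) = 1 − (0.072)(-1.705) = 1.1228; argument = -0.060 + (-1.705)/1.1228 = -1.5786 → -1.58.
α₁ = Φ(-1.58) = 0.0571; rank = round(250 × 0.0571) = 14; θ*₍14₎ = 5.59.
Upper: z₀ + z₂ = 1.585; 1 − a(z₀+z₂) = 0.8859; argument = 1.7292 → 1.73; α₂ = 0.9582; rank = 240; θ*₍240₎ = 6.58.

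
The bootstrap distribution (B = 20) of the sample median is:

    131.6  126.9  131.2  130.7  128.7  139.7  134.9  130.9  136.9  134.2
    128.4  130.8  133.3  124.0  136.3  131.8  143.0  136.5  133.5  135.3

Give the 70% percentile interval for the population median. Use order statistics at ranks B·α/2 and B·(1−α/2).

Sorted replicates: 124.0, 126.9, 128.4, 128.7, 130.7, 130.8, 130.9, 131.2, 131.6, 131.8, 133.3, 133.5, 134.2, 134.9, 135.3, 136.3, 136.5, 136.9, 139.7, 143.0
α = 0.30; lower rank = 20 × 0.150 = 3; upper rank = 20 × 0.850 = 17.
The 3rd smallest replicate is 128.4; the 17th is 136.5.

(128.4, 136.5)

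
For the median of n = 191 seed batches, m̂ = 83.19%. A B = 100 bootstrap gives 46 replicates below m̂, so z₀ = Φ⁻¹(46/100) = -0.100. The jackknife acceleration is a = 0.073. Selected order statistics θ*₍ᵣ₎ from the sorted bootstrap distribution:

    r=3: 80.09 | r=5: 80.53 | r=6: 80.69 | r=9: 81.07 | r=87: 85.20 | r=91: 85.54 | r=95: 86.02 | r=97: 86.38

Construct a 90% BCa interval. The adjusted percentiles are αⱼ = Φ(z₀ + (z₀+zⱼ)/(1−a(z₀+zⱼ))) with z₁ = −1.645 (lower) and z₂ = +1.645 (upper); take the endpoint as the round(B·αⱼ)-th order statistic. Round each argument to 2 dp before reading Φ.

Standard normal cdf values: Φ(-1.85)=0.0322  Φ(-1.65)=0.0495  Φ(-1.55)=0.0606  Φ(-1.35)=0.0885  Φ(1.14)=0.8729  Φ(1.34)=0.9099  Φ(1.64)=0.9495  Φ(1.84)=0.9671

(80.53, 86.02)

Lower: z₀ + z₁ = -0.100 + (-1.645) = -1.745; 1 − a(z₀+z₁) = 1 − (0.073)(-1.745) = 1.1274; argument = -0.100 + (-1.745)/1.1274 = -1.6478 → -1.65.
α₁ = Φ(-1.65) = 0.0495; rank = round(100 × 0.0495) = 5; θ*₍5₎ = 80.53.
Upper: z₀ + z₂ = 1.545; 1 − a(z₀+z₂) = 0.8872; argument = 1.6414 → 1.64; α₂ = 0.9495; rank = 95; θ*₍95₎ = 86.02.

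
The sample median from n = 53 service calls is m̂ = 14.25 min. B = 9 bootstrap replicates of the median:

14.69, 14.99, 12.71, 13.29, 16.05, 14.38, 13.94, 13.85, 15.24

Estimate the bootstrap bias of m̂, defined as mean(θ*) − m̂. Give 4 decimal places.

mean(θ*) = (14.69 + 14.99 + 12.71 + 13.29 + 16.05 + 14.38 + 13.94 + 13.85 + 15.24) / 9 = 14.34889
bias = 14.34889 − 14.25

bias = +0.0989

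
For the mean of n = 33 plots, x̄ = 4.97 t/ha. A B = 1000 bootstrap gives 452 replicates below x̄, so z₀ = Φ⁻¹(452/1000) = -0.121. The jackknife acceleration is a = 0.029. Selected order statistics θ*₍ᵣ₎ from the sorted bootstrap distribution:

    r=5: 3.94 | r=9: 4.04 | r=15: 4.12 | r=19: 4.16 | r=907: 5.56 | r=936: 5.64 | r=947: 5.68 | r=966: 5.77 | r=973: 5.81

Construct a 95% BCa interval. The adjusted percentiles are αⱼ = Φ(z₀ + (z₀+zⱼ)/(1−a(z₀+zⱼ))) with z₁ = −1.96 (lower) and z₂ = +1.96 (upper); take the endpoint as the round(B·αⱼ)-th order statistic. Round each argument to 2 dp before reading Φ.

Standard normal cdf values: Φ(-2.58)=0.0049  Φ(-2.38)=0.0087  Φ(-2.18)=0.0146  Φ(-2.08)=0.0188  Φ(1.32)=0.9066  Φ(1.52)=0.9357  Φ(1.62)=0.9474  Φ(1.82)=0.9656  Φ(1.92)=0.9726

Lower: z₀ + z₁ = -0.121 + (-1.960) = -2.081; 1 − a(z₀+z₁) = 1 − (0.029)(-2.081) = 1.0603; argument = -0.121 + (-2.081)/1.0603 = -2.0836 → -2.08.
α₁ = Φ(-2.08) = 0.0188; rank = round(1000 × 0.0188) = 19; θ*₍19₎ = 4.16.
Upper: z₀ + z₂ = 1.839; 1 − a(z₀+z₂) = 0.9467; argument = 1.8216 → 1.82; α₂ = 0.9656; rank = 966; θ*₍966₎ = 5.77.

(4.16, 5.77)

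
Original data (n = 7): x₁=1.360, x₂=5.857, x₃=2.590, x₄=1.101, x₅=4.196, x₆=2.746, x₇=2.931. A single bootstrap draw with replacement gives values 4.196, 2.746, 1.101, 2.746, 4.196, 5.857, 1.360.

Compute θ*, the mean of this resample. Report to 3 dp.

θ* = 3.172

Mean = (4.196 + 2.746 + 1.101 + 2.746 + 4.196 + 5.857 + 1.360) / 7 = 22.2020 / 7 = 3.172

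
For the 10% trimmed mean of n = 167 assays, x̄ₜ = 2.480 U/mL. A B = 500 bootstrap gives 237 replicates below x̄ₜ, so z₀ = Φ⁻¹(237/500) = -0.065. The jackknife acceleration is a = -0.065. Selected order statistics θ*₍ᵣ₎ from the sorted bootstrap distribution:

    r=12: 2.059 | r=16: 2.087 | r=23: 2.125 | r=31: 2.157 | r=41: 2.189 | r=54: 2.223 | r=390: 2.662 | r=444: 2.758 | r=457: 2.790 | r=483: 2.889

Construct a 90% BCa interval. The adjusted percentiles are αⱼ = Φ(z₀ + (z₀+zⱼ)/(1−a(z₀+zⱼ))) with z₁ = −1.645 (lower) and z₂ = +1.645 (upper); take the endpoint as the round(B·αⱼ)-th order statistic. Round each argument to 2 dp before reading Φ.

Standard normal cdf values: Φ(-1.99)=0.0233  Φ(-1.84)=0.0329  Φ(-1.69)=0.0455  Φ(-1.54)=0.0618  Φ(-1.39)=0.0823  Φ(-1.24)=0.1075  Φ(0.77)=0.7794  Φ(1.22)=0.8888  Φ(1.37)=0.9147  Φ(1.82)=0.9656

(2.059, 2.790)

Lower: z₀ + z₁ = -0.065 + (-1.645) = -1.710; 1 − a(z₀+z₁) = 1 − (-0.065)(-1.710) = 0.8889; argument = -0.065 + (-1.710)/0.8889 = -1.9888 → -1.99.
α₁ = Φ(-1.99) = 0.0233; rank = round(500 × 0.0233) = 12; θ*₍12₎ = 2.059.
Upper: z₀ + z₂ = 1.580; 1 − a(z₀+z₂) = 1.1027; argument = 1.3678 → 1.37; α₂ = 0.9147; rank = 457; θ*₍457₎ = 2.790.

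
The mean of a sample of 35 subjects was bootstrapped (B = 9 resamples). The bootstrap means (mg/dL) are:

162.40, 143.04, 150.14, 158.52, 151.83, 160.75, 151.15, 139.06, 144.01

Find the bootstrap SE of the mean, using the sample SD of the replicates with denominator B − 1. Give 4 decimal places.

SE* = 8.1961

Bootstrap SE is the standard deviation of the 9 replicate means.
Mean of replicates: (162.40 + 143.04 + 150.14 + 158.52 + 151.83 + 160.75 + 151.15 + 139.06 + 144.01) / 9 = 1360.90000 / 9 = 151.21111
Sum of squared deviations: (+11.18889)² + (−8.17111)² + (−1.07111)² + (+7.30889)² + (+0.61889)² + (+9.53889)² + (−0.06111)² + (−12.15111)² + (−7.20111)² = 537.40809
Variance = 537.40809 / 8 = 67.17601
SE* = √67.17601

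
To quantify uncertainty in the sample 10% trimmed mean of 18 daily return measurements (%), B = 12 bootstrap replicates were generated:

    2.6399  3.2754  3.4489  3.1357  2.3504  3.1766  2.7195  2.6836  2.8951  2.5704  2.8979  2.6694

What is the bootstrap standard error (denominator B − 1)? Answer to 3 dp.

SE* = 0.327

Bootstrap SE is the standard deviation of the 12 replicate 10% trimmed means.
Mean of replicates: (2.6399 + 3.2754 + 3.4489 + 3.1357 + 2.3504 + 3.1766 + 2.7195 + 2.6836 + 2.8951 + 2.5704 + 2.8979 + 2.6694) / 12 = 34.46280 / 12 = 2.87190
Sum of squared deviations: (−0.23200)² + (+0.40350)² + (+0.57700)² + (+0.26380)² + (−0.52150)² + (+0.30470)² + (−0.15240)² + (−0.18830)² + (+0.02320)² + (−0.30150)² + (+0.02600)² + (−0.20250)² = 1.17577
Variance = 1.17577 / 11 = 0.10689
SE* = √0.10689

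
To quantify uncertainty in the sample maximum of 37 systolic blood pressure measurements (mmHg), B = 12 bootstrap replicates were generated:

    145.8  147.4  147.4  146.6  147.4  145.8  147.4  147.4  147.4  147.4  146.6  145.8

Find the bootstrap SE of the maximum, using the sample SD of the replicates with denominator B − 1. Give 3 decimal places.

SE* = 0.710

Bootstrap SE is the standard deviation of the 12 replicate maximums.
Mean of replicates: (145.8 + 147.4 + 147.4 + 146.6 + 147.4 + 145.8 + 147.4 + 147.4 + 147.4 + 147.4 + 146.6 + 145.8) / 12 = 1762.4000 / 12 = 146.8667
Sum of squared deviations: (−1.0667)² + (+0.5333)² + (+0.5333)² + (−0.2667)² + (+0.5333)² + (−1.0667)² + (+0.5333)² + (+0.5333)² + (+0.5333)² + (+0.5333)² + (−0.2667)² + (−1.0667)² = 5.5467
Variance = 5.5467 / 11 = 0.5042
SE* = √0.5042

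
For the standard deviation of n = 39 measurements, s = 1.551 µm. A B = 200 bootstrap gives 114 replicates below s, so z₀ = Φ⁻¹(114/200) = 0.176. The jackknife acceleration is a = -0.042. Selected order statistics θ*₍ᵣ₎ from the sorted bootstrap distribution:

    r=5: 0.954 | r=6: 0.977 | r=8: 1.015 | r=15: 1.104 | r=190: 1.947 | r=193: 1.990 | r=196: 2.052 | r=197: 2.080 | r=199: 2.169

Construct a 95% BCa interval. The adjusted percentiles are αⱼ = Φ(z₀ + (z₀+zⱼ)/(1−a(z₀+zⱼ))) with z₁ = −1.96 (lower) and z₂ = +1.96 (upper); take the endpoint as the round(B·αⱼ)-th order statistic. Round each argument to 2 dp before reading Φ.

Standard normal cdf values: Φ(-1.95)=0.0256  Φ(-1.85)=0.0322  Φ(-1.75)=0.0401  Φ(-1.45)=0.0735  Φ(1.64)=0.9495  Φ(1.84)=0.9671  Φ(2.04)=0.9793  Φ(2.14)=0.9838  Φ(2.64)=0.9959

Lower: z₀ + z₁ = 0.176 + (-1.960) = -1.784; 1 − a(z₀+z₁) = 1 − (-0.042)(-1.784) = 0.9251; argument = 0.176 + (-1.784)/0.9251 = -1.7525 → -1.75.
α₁ = Φ(-1.75) = 0.0401; rank = round(200 × 0.0401) = 8; θ*₍8₎ = 1.015.
Upper: z₀ + z₂ = 2.136; 1 − a(z₀+z₂) = 1.0897; argument = 2.1362 → 2.14; α₂ = 0.9838; rank = 197; θ*₍197₎ = 2.080.

(1.015, 2.080)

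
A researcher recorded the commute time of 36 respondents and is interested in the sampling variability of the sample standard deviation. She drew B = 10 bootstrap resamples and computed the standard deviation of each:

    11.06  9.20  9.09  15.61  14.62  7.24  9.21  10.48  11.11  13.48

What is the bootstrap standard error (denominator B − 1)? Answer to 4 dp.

Bootstrap SE is the standard deviation of the 10 replicate standard deviations.
Mean of replicates: (11.06 + 9.20 + 9.09 + 15.61 + 14.62 + 7.24 + 9.21 + 10.48 + 11.11 + 13.48) / 10 = 111.10000 / 10 = 11.11000
Sum of squared deviations: (−0.05000)² + (−1.91000)² + (−2.02000)² + (+4.50000)² + (+3.51000)² + (−3.87000)² + (−1.90000)² + (−0.63000)² + (+0.00000)² + (+2.37000)² = 64.90180
Variance = 64.90180 / 9 = 7.21131
SE* = √7.21131

SE* = 2.6854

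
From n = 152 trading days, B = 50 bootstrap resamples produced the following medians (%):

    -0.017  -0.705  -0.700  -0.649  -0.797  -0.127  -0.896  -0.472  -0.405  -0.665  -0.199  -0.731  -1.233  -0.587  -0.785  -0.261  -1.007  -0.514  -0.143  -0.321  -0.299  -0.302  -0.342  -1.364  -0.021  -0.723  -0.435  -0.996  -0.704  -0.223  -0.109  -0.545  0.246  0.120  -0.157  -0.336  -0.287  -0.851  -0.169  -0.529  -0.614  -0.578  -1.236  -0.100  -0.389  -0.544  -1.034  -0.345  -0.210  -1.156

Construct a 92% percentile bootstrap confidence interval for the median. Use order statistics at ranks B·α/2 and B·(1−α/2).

(-1.236, -0.017)

Sorted replicates: -1.364, -1.236, -1.233, -1.156, -1.034, -1.007, -0.996, -0.896, -0.851, -0.797, -0.785, -0.731, -0.723, -0.705, -0.704, -0.700, -0.665, -0.649, -0.614, -0.587, -0.578, -0.545, -0.544, -0.529, -0.514, -0.472, -0.435, -0.405, -0.389, -0.345, -0.342, -0.336, -0.321, -0.302, -0.299, -0.287, -0.261, -0.223, -0.210, -0.199, -0.169, -0.157, -0.143, -0.127, -0.109, -0.100, -0.021, -0.017, 0.120, 0.246
α = 0.08; lower rank = 50 × 0.040 = 2; upper rank = 50 × 0.960 = 48.
The 2nd smallest replicate is -1.236; the 48th is -0.017.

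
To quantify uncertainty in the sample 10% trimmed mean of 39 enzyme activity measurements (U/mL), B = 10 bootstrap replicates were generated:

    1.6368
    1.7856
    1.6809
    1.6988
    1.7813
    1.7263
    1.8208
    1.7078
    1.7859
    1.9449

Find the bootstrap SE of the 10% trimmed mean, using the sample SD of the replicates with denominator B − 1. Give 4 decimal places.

Bootstrap SE is the standard deviation of the 10 replicate 10% trimmed means.
Mean of replicates: (1.6368 + 1.7856 + 1.6809 + 1.6988 + 1.7813 + 1.7263 + 1.8208 + 1.7078 + 1.7859 + 1.9449) / 10 = 17.56910 / 10 = 1.75691
Sum of squared deviations: (−0.12011)² + (+0.02869)² + (−0.07601)² + (−0.05811)² + (+0.02439)² + (−0.03061)² + (+0.06389)² + (−0.04911)² + (+0.02899)² + (+0.18799)² = 0.06861
Variance = 0.06861 / 9 = 0.00762
SE* = √0.00762

SE* = 0.0873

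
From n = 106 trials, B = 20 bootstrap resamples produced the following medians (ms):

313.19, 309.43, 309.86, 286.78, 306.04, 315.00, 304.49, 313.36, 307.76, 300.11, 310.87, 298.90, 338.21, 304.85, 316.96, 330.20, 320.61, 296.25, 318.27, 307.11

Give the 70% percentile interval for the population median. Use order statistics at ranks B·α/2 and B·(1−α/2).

Sorted replicates: 286.78, 296.25, 298.90, 300.11, 304.49, 304.85, 306.04, 307.11, 307.76, 309.43, 309.86, 310.87, 313.19, 313.36, 315.00, 316.96, 318.27, 320.61, 330.20, 338.21
α = 0.30; lower rank = 20 × 0.150 = 3; upper rank = 20 × 0.850 = 17.
The 3rd smallest replicate is 298.90; the 17th is 318.27.

(298.90, 318.27)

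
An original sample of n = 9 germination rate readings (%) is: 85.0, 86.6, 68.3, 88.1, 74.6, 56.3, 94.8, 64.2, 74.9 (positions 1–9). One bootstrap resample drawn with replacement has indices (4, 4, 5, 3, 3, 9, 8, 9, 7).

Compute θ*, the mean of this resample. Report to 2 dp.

θ* = 77.36

Resample values: 88.1, 88.1, 74.6, 68.3, 68.3, 74.9, 64.2, 74.9, 94.8.
Mean = (88.1 + 88.1 + 74.6 + 68.3 + 68.3 + 74.9 + 64.2 + 74.9 + 94.8) / 9 = 696.20 / 9 = 77.36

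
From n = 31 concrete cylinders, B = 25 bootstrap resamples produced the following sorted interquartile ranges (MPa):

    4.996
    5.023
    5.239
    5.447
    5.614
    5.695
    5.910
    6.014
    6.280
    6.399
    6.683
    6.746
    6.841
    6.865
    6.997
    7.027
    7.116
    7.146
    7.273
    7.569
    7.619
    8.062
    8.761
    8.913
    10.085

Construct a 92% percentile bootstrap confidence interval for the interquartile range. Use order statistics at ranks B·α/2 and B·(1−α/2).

(4.996, 8.913)

α = 0.08; lower rank = 25 × 0.040 = 1; upper rank = 25 × 0.960 = 24.
The 1st smallest replicate is 4.996; the 24th is 8.913.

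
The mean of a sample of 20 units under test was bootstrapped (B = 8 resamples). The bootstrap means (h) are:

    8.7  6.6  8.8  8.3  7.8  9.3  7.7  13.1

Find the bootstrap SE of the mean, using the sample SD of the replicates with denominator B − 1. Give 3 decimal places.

Bootstrap SE is the standard deviation of the 8 replicate means.
Mean of replicates: (8.7 + 6.6 + 8.8 + 8.3 + 7.8 + 9.3 + 7.7 + 13.1) / 8 = 70.3000 / 8 = 8.7875
Sum of squared deviations: (−0.0875)² + (−2.1875)² + (+0.0125)² + (−0.4875)² + (−0.9875)² + (+0.5125)² + (−1.0875)² + (+4.3125)² = 26.0487
Variance = 26.0487 / 7 = 3.7212
SE* = √3.7212

SE* = 1.929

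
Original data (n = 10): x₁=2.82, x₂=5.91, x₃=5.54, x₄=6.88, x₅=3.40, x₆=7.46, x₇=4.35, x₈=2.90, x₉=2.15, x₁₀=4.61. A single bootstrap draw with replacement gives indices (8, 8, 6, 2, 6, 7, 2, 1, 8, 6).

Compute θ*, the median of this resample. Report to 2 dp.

θ* = 5.13

Resample values: 2.90, 2.90, 7.46, 5.91, 7.46, 4.35, 5.91, 2.82, 2.90, 7.46.
Sorted: 2.82, 2.90, 2.90, 2.90, 4.35, 5.91, 5.91, 7.46, 7.46, 7.46
Median = average of the two middle values = 5.13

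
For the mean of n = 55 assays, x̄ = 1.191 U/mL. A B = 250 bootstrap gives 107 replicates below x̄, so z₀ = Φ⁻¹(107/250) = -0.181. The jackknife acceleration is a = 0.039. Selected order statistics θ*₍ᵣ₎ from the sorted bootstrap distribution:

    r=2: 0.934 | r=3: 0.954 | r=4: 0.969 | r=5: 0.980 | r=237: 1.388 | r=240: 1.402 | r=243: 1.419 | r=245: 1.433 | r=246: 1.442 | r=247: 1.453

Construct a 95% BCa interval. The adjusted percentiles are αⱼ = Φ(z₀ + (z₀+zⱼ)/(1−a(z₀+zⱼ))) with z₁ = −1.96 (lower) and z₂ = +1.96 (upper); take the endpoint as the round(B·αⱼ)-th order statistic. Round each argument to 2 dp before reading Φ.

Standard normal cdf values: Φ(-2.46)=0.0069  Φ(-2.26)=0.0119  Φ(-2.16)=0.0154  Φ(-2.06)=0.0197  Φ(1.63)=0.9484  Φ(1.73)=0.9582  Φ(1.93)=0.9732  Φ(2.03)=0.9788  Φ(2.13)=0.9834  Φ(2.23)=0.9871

(0.969, 1.402)

Lower: z₀ + z₁ = -0.181 + (-1.960) = -2.141; 1 − a(z₀+z₁) = 1 − (0.039)(-2.141) = 1.0835; argument = -0.181 + (-2.141)/1.0835 = -2.1570 → -2.16.
α₁ = Φ(-2.16) = 0.0154; rank = round(250 × 0.0154) = 4; θ*₍4₎ = 0.969.
Upper: z₀ + z₂ = 1.779; 1 − a(z₀+z₂) = 0.9306; argument = 1.7306 → 1.73; α₂ = 0.9582; rank = 240; θ*₍240₎ = 1.402.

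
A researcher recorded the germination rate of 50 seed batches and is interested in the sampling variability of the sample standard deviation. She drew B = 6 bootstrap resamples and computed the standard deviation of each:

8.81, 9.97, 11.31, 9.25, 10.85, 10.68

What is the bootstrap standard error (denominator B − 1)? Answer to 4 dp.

Bootstrap SE is the standard deviation of the 6 replicate standard deviations.
Mean of replicates: (8.81 + 9.97 + 11.31 + 9.25 + 10.85 + 10.68) / 6 = 60.87000 / 6 = 10.14500
Sum of squared deviations: (−1.33500)² + (−0.17500)² + (+1.16500)² + (−0.89500)² + (+0.70500)² + (+0.53500)² = 4.75435
Variance = 4.75435 / 5 = 0.95087
SE* = √0.95087

SE* = 0.9751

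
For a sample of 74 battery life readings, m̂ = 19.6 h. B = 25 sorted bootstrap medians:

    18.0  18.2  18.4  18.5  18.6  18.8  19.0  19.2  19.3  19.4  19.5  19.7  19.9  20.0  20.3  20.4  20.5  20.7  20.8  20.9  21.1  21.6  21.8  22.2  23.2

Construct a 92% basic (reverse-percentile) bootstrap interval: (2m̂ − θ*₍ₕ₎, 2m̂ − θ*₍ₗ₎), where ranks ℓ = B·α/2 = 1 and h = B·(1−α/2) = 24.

(17.0, 21.2)

Percentile endpoints at ranks 1 and 24: θ*₍1₎ = 18.0, θ*₍24₎ = 22.2.
Basic interval reflects these around m̂:
  lower = 2 × 19.6 − 22.2 = 17.0
  upper = 2 × 19.6 − 18.0 = 21.2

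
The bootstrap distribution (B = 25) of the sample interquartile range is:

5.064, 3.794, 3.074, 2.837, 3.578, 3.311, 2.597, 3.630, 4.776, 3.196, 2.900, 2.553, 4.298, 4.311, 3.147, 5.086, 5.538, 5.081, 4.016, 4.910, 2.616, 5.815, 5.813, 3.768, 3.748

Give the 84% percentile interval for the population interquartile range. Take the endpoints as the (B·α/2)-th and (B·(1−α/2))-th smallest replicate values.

(2.597, 5.538)

Sorted replicates: 2.553, 2.597, 2.616, 2.837, 2.900, 3.074, 3.147, 3.196, 3.311, 3.578, 3.630, 3.748, 3.768, 3.794, 4.016, 4.298, 4.311, 4.776, 4.910, 5.064, 5.081, 5.086, 5.538, 5.813, 5.815
α = 0.16; lower rank = 25 × 0.080 = 2; upper rank = 25 × 0.920 = 23.
The 2nd smallest replicate is 2.597; the 23rd is 5.538.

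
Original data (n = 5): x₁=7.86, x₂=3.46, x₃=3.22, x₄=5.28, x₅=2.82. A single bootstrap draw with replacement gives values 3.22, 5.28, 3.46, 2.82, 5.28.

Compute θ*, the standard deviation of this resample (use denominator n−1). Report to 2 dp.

θ* = 1.18

Mean = 4.0120; sum of squared deviations = 5.5685
s² = 5.5685 / 4 = 1.3921
s = √1.3921 = 1.18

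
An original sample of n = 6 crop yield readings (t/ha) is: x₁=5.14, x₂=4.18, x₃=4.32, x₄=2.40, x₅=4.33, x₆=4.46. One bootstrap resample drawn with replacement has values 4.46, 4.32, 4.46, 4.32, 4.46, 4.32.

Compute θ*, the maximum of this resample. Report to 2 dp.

θ* = 4.46

Maximum = 4.46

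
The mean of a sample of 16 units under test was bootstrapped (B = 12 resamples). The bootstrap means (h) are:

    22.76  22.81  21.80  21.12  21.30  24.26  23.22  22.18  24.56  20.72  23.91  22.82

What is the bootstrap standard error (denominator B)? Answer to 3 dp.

SE* = 1.192

Bootstrap SE is the standard deviation of the 12 replicate means.
Mean of replicates: (22.76 + 22.81 + 21.80 + 21.12 + 21.30 + 24.26 + 23.22 + 22.18 + 24.56 + 20.72 + 23.91 + 22.82) / 12 = 271.4600 / 12 = 22.6217
Sum of squared deviations: (+0.1383)² + (+0.1883)² + (−0.8217)² + (−1.5017)² + (−1.3217)² + (+1.6383)² + (+0.5983)² + (−0.4417)² + (+1.9383)² + (−1.9017)² + (+1.2883)² + (+0.1983)² = 17.0414
Variance = 17.0414 / 12 = 1.4201
SE* = √1.4201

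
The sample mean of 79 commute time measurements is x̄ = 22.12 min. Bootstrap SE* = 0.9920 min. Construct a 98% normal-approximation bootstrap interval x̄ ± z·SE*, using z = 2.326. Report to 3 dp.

(19.813, 24.427)

Margin = 2.326 × 0.9920 = 2.3074
Interval: 22.12 ± 2.3074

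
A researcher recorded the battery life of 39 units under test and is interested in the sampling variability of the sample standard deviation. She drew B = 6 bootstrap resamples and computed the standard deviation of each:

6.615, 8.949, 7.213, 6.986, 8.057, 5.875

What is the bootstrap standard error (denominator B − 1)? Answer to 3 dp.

Bootstrap SE is the standard deviation of the 6 replicate standard deviations.
Mean of replicates: (6.615 + 8.949 + 7.213 + 6.986 + 8.057 + 5.875) / 6 = 43.6950 / 6 = 7.2825
Sum of squared deviations: (−0.6675)² + (+1.6665)² + (−0.0695)² + (−0.2965)² + (+0.7745)² + (−1.4075)² = 5.8964
Variance = 5.8964 / 5 = 1.1793
SE* = √1.1793

SE* = 1.086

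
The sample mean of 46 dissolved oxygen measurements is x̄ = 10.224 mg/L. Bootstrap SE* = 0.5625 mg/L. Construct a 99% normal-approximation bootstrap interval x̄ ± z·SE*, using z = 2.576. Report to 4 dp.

(8.7750, 11.6730)

Margin = 2.576 × 0.5625 = 1.44900
Interval: 10.224 ± 1.44900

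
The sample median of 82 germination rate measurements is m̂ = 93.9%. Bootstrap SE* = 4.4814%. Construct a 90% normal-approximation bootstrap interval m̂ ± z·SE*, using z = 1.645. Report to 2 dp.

Margin = 1.645 × 4.4814 = 7.372
Interval: 93.9 ± 7.372

(86.53, 101.27)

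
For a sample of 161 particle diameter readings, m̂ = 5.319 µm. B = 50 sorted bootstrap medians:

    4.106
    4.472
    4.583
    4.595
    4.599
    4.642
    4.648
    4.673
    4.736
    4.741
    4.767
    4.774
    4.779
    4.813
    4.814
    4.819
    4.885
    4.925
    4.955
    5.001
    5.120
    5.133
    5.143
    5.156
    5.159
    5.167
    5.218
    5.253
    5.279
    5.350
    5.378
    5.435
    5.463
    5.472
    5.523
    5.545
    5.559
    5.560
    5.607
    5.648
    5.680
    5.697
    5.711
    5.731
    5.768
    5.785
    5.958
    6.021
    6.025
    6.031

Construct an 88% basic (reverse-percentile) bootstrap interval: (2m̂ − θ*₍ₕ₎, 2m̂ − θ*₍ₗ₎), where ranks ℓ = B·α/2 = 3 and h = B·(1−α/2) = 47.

(4.680, 6.055)

Percentile endpoints at ranks 3 and 47: θ*₍3₎ = 4.583, θ*₍47₎ = 5.958.
Basic interval reflects these around m̂:
  lower = 2 × 5.319 − 5.958 = 4.680
  upper = 2 × 5.319 − 4.583 = 6.055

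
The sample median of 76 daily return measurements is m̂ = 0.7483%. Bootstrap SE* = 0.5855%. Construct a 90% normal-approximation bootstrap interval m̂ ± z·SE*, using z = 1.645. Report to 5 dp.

(-0.21485, 1.71145)

Margin = 1.645 × 0.5855 = 0.963148
Interval: 0.7483 ± 0.963148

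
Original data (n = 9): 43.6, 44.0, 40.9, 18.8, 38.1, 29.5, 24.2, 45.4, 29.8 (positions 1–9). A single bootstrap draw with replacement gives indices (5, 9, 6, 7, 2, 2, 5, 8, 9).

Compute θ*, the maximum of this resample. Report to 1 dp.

Resample values: 38.1, 29.8, 29.5, 24.2, 44.0, 44.0, 38.1, 45.4, 29.8.
Maximum = 45.4

θ* = 45.4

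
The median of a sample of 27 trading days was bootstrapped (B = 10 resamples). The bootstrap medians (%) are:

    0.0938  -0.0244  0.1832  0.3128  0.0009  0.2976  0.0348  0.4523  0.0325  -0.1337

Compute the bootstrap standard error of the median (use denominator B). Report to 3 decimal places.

Bootstrap SE is the standard deviation of the 10 replicate medians.
Mean of replicates: (0.0938 + (-0.0244) + 0.1832 + 0.3128 + 0.0009 + 0.2976 + 0.0348 + 0.4523 + 0.0325 + (-0.1337)) / 10 = 1.24980 / 10 = 0.12498
Sum of squared deviations: (−0.03118)² + (−0.14938)² + (+0.05822)² + (+0.18782)² + (−0.12408)² + (+0.17262)² + (−0.09018)² + (+0.32732)² + (−0.09248)² + (−0.25868)² = 0.29788
Variance = 0.29788 / 10 = 0.02979
SE* = √0.02979

SE* = 0.173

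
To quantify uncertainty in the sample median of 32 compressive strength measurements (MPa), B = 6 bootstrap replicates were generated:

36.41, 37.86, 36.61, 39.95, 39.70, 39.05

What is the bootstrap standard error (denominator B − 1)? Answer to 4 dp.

SE* = 1.5400

Bootstrap SE is the standard deviation of the 6 replicate medians.
Mean of replicates: (36.41 + 37.86 + 36.61 + 39.95 + 39.70 + 39.05) / 6 = 229.58000 / 6 = 38.26333
Sum of squared deviations: (−1.85333)² + (−0.40333)² + (−1.65333)² + (+1.68667)² + (+1.43667)² + (+0.78667)² = 11.85873
Variance = 11.85873 / 5 = 2.37175
SE* = √2.37175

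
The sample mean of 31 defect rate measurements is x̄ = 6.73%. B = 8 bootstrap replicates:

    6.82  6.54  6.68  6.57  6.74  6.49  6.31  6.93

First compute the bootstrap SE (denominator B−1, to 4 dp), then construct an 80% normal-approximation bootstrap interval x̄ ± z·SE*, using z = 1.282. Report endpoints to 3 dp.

Mean of replicates = 6.6350; sum of squared deviations = 0.2742; SE* = √(0.2742/7) = 0.1979
Margin = 1.282 × 0.1979 = 0.2537
Interval: 6.73 ± 0.2537

(6.476, 6.984)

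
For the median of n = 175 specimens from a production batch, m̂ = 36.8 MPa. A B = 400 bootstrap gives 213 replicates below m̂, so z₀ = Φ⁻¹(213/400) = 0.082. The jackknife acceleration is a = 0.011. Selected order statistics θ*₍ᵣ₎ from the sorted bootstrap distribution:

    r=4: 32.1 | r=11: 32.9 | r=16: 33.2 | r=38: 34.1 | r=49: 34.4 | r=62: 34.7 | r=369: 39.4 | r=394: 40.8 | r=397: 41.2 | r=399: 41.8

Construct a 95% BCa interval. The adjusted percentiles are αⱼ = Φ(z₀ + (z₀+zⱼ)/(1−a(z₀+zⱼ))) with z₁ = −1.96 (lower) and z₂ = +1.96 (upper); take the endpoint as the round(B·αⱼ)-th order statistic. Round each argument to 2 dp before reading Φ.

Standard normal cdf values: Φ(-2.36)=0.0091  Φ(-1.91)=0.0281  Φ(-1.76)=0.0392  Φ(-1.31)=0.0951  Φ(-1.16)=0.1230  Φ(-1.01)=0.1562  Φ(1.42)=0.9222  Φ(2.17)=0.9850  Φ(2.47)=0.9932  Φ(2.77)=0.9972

(33.2, 40.8)

Lower: z₀ + z₁ = 0.082 + (-1.960) = -1.878; 1 − a(z₀+z₁) = 1 − (0.011)(-1.878) = 1.0207; argument = 0.082 + (-1.878)/1.0207 = -1.7580 → -1.76.
α₁ = Φ(-1.76) = 0.0392; rank = round(400 × 0.0392) = 16; θ*₍16₎ = 33.2.
Upper: z₀ + z₂ = 2.042; 1 − a(z₀+z₂) = 0.9775; argument = 2.1709 → 2.17; α₂ = 0.9850; rank = 394; θ*₍394₎ = 40.8.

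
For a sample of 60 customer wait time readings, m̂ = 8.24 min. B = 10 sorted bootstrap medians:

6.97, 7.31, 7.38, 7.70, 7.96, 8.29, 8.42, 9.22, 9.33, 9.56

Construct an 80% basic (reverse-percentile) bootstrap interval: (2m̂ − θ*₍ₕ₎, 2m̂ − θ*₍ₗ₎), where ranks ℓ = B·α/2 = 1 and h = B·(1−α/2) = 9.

Percentile endpoints at ranks 1 and 9: θ*₍1₎ = 6.97, θ*₍9₎ = 9.33.
Basic interval reflects these around m̂:
  lower = 2 × 8.24 − 9.33 = 7.15
  upper = 2 × 8.24 − 6.97 = 9.51

(7.15, 9.51)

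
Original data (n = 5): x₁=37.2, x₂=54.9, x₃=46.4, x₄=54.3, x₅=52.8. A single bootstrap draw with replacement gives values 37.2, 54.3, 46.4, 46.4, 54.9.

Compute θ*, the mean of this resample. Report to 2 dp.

θ* = 47.84

Mean = (37.2 + 54.3 + 46.4 + 46.4 + 54.9) / 5 = 239.20 / 5 = 47.84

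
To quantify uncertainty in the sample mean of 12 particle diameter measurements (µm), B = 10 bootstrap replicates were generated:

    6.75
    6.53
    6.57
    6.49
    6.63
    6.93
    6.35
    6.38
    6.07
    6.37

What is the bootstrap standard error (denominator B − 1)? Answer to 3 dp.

Bootstrap SE is the standard deviation of the 10 replicate means.
Mean of replicates: (6.75 + 6.53 + 6.57 + 6.49 + 6.63 + 6.93 + 6.35 + 6.38 + 6.07 + 6.37) / 10 = 65.0700 / 10 = 6.5070
Sum of squared deviations: (+0.2430)² + (+0.0230)² + (+0.0630)² + (−0.0170)² + (+0.1230)² + (+0.4230)² + (−0.1570)² + (−0.1270)² + (−0.4370)² + (−0.1370)² = 0.5084
Variance = 0.5084 / 9 = 0.0565
SE* = √0.0565

SE* = 0.238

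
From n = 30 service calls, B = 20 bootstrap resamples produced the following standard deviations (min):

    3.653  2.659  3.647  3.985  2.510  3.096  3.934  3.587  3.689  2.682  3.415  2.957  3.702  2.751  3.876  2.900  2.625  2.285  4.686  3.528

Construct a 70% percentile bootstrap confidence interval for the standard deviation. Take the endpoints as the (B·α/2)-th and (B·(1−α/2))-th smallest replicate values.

Sorted replicates: 2.285, 2.510, 2.625, 2.659, 2.682, 2.751, 2.900, 2.957, 3.096, 3.415, 3.528, 3.587, 3.647, 3.653, 3.689, 3.702, 3.876, 3.934, 3.985, 4.686
α = 0.30; lower rank = 20 × 0.150 = 3; upper rank = 20 × 0.850 = 17.
The 3rd smallest replicate is 2.625; the 17th is 3.876.

(2.625, 3.876)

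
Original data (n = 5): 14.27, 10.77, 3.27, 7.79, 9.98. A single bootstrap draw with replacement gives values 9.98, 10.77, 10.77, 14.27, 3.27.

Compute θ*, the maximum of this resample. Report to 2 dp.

θ* = 14.27

Maximum = 14.27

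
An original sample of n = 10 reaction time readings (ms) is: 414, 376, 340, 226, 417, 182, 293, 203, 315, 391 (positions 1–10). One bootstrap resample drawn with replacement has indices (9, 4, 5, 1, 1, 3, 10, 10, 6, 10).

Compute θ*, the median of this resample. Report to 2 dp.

θ* = 391.00

Resample values: 315, 226, 417, 414, 414, 340, 391, 391, 182, 391.
Sorted: 182, 226, 315, 340, 391, 391, 391, 414, 414, 417
Median = average of the two middle values = 391.00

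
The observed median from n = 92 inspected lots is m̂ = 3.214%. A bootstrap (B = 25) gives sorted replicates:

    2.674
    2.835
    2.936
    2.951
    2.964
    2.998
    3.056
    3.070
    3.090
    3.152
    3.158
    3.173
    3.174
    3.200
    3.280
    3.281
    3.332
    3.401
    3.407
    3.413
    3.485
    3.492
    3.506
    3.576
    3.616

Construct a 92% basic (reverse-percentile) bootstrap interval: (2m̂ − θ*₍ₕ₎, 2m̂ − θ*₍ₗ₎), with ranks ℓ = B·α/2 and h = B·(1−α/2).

Percentile endpoints at ranks 1 and 24: θ*₍1₎ = 2.674, θ*₍24₎ = 3.576.
Basic interval reflects these around m̂:
  lower = 2 × 3.214 − 3.576 = 2.852
  upper = 2 × 3.214 − 2.674 = 3.754

(2.852, 3.754)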